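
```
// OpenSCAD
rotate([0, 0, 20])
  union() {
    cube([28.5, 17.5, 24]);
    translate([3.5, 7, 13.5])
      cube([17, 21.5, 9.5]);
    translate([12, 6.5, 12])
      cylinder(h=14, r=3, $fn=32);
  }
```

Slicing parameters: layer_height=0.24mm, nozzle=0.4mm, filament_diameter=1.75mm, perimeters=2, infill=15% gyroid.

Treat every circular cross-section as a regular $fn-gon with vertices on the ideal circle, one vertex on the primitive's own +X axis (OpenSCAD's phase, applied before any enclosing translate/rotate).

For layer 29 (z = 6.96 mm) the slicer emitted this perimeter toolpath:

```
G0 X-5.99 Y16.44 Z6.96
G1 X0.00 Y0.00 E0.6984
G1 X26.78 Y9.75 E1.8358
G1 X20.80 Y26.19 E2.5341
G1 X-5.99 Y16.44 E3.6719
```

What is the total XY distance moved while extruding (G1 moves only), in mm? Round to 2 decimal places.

Sum the Euclidean lengths of each G1 segment: total = 92.00 mm.

92.00 mm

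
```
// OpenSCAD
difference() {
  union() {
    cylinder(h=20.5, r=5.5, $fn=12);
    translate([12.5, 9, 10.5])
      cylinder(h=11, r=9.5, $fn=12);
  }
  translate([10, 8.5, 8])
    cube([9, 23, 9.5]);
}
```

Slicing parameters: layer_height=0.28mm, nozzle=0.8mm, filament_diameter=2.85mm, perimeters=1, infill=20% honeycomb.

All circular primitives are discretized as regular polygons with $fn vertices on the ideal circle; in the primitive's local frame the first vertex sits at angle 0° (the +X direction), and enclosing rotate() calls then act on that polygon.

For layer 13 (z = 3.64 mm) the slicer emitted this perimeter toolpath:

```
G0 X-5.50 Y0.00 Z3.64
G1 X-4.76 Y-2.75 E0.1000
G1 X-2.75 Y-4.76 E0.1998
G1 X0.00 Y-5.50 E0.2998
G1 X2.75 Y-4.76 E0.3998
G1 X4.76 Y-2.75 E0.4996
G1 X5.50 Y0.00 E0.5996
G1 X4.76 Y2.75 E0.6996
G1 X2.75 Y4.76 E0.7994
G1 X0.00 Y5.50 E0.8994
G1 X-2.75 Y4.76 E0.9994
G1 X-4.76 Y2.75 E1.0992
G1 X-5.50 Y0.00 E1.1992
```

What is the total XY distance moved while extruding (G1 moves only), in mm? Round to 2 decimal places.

Sum the Euclidean lengths of each G1 segment: total = 34.15 mm.

34.15 mm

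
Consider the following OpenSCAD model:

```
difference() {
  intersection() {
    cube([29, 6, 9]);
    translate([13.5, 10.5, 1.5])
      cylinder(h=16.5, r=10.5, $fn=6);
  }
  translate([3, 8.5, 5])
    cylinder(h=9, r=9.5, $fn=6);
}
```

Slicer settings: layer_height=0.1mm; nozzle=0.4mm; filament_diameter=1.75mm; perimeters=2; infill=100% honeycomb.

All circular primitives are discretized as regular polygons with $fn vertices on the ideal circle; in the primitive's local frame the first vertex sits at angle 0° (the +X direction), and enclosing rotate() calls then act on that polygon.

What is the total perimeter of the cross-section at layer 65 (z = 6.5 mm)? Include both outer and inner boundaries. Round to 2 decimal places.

At z = 6.5 mm: the cube (footprint 29×6) is included at this height (perimeter 70.00 mm); the cylinder at (13.5, 10.5): section is a regular 6-gon, circumradius r=10.5 (perimeter = 2·6·10.500·sin(180°/6) = 63.00 mm); Keeping only the common overlap: the r=10.5 cylinder at (13.5, 10.5) partially overlaps the 29×6 cube; clipping to the common part keeps 60.41 mm² — boundary = 36.91 mm; the r=9.5 cylinder at (3, 8.5) gives a regular 6-gon of circumradius 9.5 (constant along its height) (perimeter = 2·6·9.500·sin(180°/6) = 57.00 mm); Taking the first minus the rest: starting from that combined region, the r=9.5 cylinder at (3, 8.5) partially overlaps it — only the 12.89 mm² overlap (of its 234.48 mm²) is removed, clipping the outline — boundary = 31.30 mm. Overall, the cross-section is a single solid region. Total boundary length (outer) = 31.30 mm.

31.30 mm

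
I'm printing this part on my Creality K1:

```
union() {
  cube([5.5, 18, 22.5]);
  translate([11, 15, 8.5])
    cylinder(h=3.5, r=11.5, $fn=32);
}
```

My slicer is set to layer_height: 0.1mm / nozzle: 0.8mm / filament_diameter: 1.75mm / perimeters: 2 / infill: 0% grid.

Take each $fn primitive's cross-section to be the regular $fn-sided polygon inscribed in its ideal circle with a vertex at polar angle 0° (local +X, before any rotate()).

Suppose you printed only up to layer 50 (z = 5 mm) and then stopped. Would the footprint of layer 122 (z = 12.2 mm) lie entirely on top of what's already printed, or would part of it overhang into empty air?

Compare the two slices. At z = 5: the 5.5×18 cube contributes its full rectangle (area 99.00 mm²); the cylinder at (11, 15) does not reach this height (z outside [8.5, 12]); Combining (union): only the 5.5×18 cube is present, so the union is just that shape — area = 99.00 mm². At z = 12.2: the cube (footprint 5.5×18) is included at this height (area 99.00 mm²); the cylinder at (11, 15) is not intersected at this z (z outside [8.5, 12]); Combining (union): only the 5.5×18 cube is present, so the union is just that shape — area = 99.00 mm². Checking containment: the cross-section at z = 12.2 is a subset of the cross-section at z = 5.

entirely on top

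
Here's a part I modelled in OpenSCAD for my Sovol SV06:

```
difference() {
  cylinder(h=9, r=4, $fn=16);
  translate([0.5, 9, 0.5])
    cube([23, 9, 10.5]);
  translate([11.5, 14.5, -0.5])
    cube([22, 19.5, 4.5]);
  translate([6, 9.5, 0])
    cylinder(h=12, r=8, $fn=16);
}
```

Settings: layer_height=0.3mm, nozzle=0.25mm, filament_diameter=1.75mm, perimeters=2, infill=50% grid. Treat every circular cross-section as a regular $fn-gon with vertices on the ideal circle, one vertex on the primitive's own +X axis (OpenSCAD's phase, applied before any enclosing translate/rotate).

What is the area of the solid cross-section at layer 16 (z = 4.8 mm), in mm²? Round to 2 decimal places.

47.52 mm²

At z = 4.8 mm: the cylinder: section is a regular 16-gon, circumradius r=4 (area = (16/2)·4.000²·sin(360°/16) = 48.98 mm²); the cube at (0.5, 9) (footprint 23×9) is included at this height (area 207.00 mm²); the cube at (11.5, 14.5) does not reach this height (z outside [-0.5, 4]); the r=8 cylinder at (6, 9.5) gives a regular 16-gon of circumradius 8 (constant along its height) (area = (16/2)·8.000²·sin(360°/16) = 195.93 mm²); After the difference (first − rest): starting from the r=4 cylinder (48.98 mm²), the 23×9 cube at (0.5, 9) misses the remaining region (no effect); the r=8 cylinder at (6, 9.5) partially overlaps it — only the 1.46 mm² overlap (of its 195.93 mm²) is removed, clipping the outline — area = 47.52 mm². Overall, the cross-section is a single solid region. Net area = 47.52 mm².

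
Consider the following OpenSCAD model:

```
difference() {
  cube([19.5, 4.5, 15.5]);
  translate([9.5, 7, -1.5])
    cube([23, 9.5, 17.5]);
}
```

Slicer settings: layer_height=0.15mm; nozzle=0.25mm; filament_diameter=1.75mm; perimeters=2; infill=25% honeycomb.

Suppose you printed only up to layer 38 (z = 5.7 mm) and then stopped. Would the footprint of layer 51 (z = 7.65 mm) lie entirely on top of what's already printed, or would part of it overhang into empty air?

Compare the two slices. At z = 5.7: the 19.5×4.5 cube contributes its full rectangle (area 87.75 mm²); the cube at (9.5, 7) (footprint 23×9.5) is included at this height (area 218.50 mm²); Subtracting the remaining from the first: starting from the 19.5×4.5 cube (87.75 mm²), the 23×9.5 cube at (9.5, 7) misses the remaining region (no effect) — area = 87.75 mm². At z = 7.65: the cube (footprint 19.5×4.5) is included at this height (area 87.75 mm²); the 23×9.5 cube at (9.5, 7) contributes its full rectangle (area 218.50 mm²); Taking the first minus the rest: starting from the 19.5×4.5 cube (87.75 mm²), the 23×9.5 cube at (9.5, 7) misses the remaining region (no effect) — area = 87.75 mm². Checking containment: the cross-section at z = 7.65 is a subset of the cross-section at z = 5.7.

entirely on top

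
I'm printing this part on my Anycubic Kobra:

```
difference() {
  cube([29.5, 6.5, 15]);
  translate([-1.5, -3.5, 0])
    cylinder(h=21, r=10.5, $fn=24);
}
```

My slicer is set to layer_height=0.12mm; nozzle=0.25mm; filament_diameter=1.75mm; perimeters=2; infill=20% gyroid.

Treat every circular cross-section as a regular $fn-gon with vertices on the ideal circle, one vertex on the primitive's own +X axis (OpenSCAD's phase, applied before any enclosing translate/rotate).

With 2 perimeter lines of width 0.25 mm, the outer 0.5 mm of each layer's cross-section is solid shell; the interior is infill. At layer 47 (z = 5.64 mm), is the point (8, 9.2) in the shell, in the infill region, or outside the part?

At z = 5.64 mm: the 29.5×6.5 cube contributes its full rectangle; the r=10.5 cylinder at (-1.5, -3.5) contributes a regular 24-gon of circumradius 10.5; Subtracting the remaining from the first: starting from the 29.5×6.5 cube, the r=10.5 cylinder at (-1.5, -3.5) partially overlaps it — only the 39.10 mm² overlap (of its 342.42 mm²) is removed, clipping the outline — 1 connected region. Overall, the cross-section is a single solid region. The nearest boundary edge runs (1.56, 6.50)→(29.50, 6.50); distance from the point to it = 2.70 mm. The point is not inside any of the regions above, so it lies outside the cross-section (2.70 mm from the nearest boundary).

outside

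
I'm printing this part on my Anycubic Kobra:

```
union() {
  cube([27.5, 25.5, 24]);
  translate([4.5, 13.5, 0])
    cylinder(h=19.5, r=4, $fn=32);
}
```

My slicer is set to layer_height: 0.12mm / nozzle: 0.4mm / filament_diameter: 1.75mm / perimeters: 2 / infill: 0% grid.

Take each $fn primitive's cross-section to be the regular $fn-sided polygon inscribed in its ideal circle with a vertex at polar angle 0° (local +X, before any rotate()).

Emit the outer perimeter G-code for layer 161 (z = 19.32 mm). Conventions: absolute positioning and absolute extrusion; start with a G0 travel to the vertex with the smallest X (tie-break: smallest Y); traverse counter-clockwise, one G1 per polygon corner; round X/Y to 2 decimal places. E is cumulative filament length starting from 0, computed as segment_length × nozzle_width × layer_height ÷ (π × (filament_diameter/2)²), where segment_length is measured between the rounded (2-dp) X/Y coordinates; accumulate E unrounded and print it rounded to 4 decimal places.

G0 X0.00 Y0.00 Z19.32
G1 X27.50 Y0.00 E0.5488
G1 X27.50 Y25.50 E1.0577
G1 X0.00 Y25.50 E1.6065
G1 X0.00 Y0.00 E2.1153

At z = 19.32 mm: the cube is present — its section is the full 27.5×25.5 rectangle; the r=4 cylinder at (4.5, 13.5) contributes a regular 32-gon of circumradius 4; Combining (union): the r=4 cylinder at (4.5, 13.5) lies entirely inside the 27.5×25.5 cube, so the union is just the 27.5×25.5 cube — 1 connected region. The outline is a single polygon with 4 vertices. Extrusion per mm of travel: 0.4 × 0.12 / (π × 0.875²) = 0.019956. Accumulating E over each segment gives final E = 2.1153.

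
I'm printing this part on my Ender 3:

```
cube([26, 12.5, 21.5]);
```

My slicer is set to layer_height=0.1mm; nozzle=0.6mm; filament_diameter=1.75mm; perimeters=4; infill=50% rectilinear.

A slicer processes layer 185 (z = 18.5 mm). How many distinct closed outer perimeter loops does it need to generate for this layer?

At z = 18.5 mm: the 26×12.5 cube contributes its full rectangle. The result has 1 disconnected region.

1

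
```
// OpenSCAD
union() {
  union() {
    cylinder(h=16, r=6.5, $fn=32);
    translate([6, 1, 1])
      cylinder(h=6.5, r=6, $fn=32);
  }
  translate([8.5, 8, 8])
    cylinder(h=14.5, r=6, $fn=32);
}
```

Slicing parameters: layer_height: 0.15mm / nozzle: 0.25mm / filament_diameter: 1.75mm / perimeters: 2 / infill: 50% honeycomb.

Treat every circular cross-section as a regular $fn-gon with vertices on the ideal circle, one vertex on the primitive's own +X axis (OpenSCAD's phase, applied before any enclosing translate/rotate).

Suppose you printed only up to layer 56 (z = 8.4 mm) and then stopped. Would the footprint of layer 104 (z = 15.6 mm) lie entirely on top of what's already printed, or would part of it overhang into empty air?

Compare the two slices. At z = 8.4: the cylinder: section is a regular 32-gon, circumradius r=6.5 (area = (32/2)·6.500²·sin(360°/32) = 131.88 mm²); the cylinder at (6, 1) is not intersected at this z (z outside [1, 7.5]); Combining (union): only the r=6.5 cylinder is present, so the union is just that shape — area = 131.88 mm²; the r=6 cylinder at (8.5, 8) gives a regular 32-gon of circumradius 6 (constant along its height) (area = (32/2)·6.000²·sin(360°/32) = 112.37 mm²); Combining (union): the regions partially overlap — summed areas 244.25 mm² minus the doubly-counted overlap 2.30 mm² gives 241.96 mm² — area = 241.96 mm². At z = 15.6: the r=6.5 cylinder gives a regular 32-gon of circumradius 6.5 (constant along its height) (area = (32/2)·6.500²·sin(360°/32) = 131.88 mm²); the cylinder at (6, 1) does not reach this height (z outside [1, 7.5]); Merging all regions: only the r=6.5 cylinder is present, so the union is just that shape — area = 131.88 mm²; the r=6 cylinder at (8.5, 8) contributes a regular 32-gon of circumradius 6 (area = (32/2)·6.000²·sin(360°/32) = 112.37 mm²); Taking the union: the regions partially overlap — summed areas 244.25 mm² minus the doubly-counted overlap 2.30 mm² gives 241.96 mm² — area = 241.96 mm². Checking containment: the cross-section at z = 15.6 is a subset of the cross-section at z = 8.4.

entirely on top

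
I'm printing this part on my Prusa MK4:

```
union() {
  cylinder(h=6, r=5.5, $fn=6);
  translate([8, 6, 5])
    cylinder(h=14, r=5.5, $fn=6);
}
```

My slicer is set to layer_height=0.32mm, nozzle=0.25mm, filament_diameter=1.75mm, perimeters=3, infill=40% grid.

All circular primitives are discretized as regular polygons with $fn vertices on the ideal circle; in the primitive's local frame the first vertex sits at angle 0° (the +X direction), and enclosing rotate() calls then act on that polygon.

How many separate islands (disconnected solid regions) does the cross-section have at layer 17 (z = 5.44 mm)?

2

At z = 5.44 mm: the cylinder: section is a regular 6-gon, circumradius r=5.5; the cylinder at (8, 6): section is a regular 6-gon, circumradius r=5.5; Merging all regions: the 2 present regions are separate (no shared area or edge), so areas and boundary lengths simply add and each stays a separate island — 2 connected regions. Overall, the cross-section has 2 separate islands. Island count = 2.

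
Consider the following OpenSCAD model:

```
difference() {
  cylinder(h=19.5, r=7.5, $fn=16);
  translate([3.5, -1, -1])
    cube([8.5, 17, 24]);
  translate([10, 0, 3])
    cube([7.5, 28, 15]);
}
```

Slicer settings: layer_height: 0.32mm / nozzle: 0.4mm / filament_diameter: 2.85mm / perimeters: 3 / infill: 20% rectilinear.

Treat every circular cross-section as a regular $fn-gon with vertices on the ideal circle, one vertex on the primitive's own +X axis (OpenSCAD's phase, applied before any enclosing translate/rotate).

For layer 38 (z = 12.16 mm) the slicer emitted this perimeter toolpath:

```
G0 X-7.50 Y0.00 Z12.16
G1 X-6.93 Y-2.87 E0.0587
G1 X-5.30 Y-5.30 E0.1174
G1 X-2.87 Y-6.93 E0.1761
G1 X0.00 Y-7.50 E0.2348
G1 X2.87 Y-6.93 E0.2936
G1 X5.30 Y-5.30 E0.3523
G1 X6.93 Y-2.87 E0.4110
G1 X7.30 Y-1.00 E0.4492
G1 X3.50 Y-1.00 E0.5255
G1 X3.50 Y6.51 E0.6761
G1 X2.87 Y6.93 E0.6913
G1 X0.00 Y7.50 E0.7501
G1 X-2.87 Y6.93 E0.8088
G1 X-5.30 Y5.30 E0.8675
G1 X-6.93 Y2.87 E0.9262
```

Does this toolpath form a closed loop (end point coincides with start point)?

Start point (G0): (-7.50, 0.00). End point (last G1): the path does not return to the start — open.

no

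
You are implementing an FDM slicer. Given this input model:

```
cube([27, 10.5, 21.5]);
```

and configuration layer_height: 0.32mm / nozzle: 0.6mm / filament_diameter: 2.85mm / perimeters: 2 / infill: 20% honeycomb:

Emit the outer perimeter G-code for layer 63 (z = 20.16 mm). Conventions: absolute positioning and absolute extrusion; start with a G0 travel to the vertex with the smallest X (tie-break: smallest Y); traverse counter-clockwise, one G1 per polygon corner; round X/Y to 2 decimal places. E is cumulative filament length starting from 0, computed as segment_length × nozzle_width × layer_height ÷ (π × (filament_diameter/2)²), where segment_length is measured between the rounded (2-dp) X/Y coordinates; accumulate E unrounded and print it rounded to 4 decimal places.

G0 X0.00 Y0.00 Z20.16
G1 X27.00 Y0.00 E0.8126
G1 X27.00 Y10.50 E1.1286
G1 X0.00 Y10.50 E1.9412
G1 X0.00 Y0.00 E2.2573

At z = 20.16 mm: the 27×10.5 cube contributes its full rectangle. The outline is a single polygon with 4 vertices. Extrusion per mm of travel: 0.6 × 0.32 / (π × 1.425²) = 0.030097. Accumulating E over each segment gives final E = 2.2573.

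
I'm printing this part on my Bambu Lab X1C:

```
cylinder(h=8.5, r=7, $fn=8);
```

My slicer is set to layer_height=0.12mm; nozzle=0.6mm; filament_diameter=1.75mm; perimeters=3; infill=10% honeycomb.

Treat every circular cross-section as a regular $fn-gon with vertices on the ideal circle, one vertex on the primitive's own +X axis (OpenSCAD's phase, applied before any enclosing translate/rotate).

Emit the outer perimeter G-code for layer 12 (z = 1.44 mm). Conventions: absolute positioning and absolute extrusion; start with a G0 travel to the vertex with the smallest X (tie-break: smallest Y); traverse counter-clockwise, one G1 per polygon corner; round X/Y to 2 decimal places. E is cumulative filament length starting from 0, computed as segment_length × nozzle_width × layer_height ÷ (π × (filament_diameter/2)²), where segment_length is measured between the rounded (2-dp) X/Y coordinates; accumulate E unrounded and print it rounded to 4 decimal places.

G0 X-7.00 Y0.00 Z1.44
G1 X-4.95 Y-4.95 E0.1604
G1 X0.00 Y-7.00 E0.3208
G1 X4.95 Y-4.95 E0.4811
G1 X7.00 Y0.00 E0.6415
G1 X4.95 Y4.95 E0.8019
G1 X0.00 Y7.00 E0.9623
G1 X-4.95 Y4.95 E1.1226
G1 X-7.00 Y0.00 E1.2830

At z = 1.44 mm: the r=7 cylinder gives a regular 8-gon of circumradius 7 (constant along its height). The outline is a single polygon with 8 vertices. Extrusion per mm of travel: 0.6 × 0.12 / (π × 0.875²) = 0.029934. Accumulating E over each segment gives final E = 1.2830.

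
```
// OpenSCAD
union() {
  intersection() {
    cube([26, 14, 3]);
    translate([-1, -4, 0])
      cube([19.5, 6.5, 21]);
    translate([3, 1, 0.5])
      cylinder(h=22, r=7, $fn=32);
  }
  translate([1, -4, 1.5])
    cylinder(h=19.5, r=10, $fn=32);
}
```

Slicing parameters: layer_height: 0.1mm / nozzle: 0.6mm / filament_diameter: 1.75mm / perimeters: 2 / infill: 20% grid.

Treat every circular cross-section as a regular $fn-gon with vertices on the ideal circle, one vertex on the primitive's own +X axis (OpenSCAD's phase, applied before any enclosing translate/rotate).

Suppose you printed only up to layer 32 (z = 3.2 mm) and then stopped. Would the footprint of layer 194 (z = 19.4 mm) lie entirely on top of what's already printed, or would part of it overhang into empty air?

entirely on top

Compare the two slices. At z = 3.2: the cube is absent (z outside [0, 3]); the 19.5×6.5 cube at (-1, -4) contributes its full rectangle (area 126.75 mm²); the r=7 cylinder at (3, 1) contributes a regular 32-gon of circumradius 7 (area = (32/2)·7.000²·sin(360°/32) = 152.95 mm²); Taking the intersection: at least one operand is absent at this height, so nothing remains; the r=10 cylinder at (1, -4) gives a regular 32-gon of circumradius 10 (constant along its height) (area = (32/2)·10.000²·sin(360°/32) = 312.14 mm²); Taking the union: only the r=10 cylinder at (1, -4) is present, so the union is just that shape — area = 312.14 mm². At z = 19.4: the cube is absent (z outside [0, 3]); the 19.5×6.5 cube at (-1, -4) contributes its full rectangle (area 126.75 mm²); the cylinder at (3, 1): section is a regular 32-gon, circumradius r=7 (area = (32/2)·7.000²·sin(360°/32) = 152.95 mm²); After intersecting: at least one operand is absent at this height, so nothing remains; the r=10 cylinder at (1, -4) gives a regular 32-gon of circumradius 10 (constant along its height) (area = (32/2)·10.000²·sin(360°/32) = 312.14 mm²); Taking the union: only the r=10 cylinder at (1, -4) is present, so the union is just that shape — area = 312.14 mm². Checking containment: the cross-section at z = 19.4 is a subset of the cross-section at z = 3.2.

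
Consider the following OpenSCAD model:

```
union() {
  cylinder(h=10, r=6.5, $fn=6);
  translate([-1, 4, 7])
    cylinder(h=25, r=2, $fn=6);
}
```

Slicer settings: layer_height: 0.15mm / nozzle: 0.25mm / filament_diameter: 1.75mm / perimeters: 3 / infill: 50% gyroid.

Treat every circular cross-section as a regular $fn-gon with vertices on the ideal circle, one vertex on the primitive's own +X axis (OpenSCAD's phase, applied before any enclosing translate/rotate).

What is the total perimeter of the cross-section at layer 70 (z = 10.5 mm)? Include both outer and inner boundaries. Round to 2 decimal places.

At z = 10.5 mm: the cylinder is not intersected at this z (z outside [0, 10]); the r=2 cylinder at (-1, 4) gives a regular 6-gon of circumradius 2 (constant along its height) (perimeter = 2·6·2.000·sin(180°/6) = 12.00 mm); Merging all regions: only the r=2 cylinder at (-1, 4) is present, so the union is just that shape — boundary = 12.00 mm. Overall, the cross-section is a single solid region. Total boundary length (outer) = 12.00 mm.

12.00 mm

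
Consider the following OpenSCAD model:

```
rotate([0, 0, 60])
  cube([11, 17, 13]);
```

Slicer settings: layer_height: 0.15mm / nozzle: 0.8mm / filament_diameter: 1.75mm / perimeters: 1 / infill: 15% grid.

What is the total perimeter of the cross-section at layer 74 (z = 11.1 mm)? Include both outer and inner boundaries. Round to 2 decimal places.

56.00 mm

At z = 11.1 mm: the 11×17 cube contributes its full rectangle (perimeter 56.00 mm); (whole slice rotated 60° about Z — lengths, areas and connectivity unchanged). Overall, the cross-section is a single solid region. Total boundary length (outer) = 56.00 mm.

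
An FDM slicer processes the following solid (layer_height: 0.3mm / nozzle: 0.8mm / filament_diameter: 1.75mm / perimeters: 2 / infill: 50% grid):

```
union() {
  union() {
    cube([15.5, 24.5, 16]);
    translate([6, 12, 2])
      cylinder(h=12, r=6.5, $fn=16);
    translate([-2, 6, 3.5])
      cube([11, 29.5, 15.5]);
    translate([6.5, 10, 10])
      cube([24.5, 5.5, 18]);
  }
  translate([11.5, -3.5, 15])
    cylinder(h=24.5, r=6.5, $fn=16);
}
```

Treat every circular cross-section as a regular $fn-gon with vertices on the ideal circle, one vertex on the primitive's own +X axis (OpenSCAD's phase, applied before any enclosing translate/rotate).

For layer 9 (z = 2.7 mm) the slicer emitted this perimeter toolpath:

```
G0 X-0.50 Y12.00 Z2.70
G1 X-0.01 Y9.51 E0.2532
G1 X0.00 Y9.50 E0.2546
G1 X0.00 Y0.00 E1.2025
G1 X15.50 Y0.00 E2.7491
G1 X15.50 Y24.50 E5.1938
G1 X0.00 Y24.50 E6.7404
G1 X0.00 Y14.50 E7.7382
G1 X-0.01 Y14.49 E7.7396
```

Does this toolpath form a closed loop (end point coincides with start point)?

Start point (G0): (-0.50, 12.00). End point (last G1): the path does not return to the start — open.

no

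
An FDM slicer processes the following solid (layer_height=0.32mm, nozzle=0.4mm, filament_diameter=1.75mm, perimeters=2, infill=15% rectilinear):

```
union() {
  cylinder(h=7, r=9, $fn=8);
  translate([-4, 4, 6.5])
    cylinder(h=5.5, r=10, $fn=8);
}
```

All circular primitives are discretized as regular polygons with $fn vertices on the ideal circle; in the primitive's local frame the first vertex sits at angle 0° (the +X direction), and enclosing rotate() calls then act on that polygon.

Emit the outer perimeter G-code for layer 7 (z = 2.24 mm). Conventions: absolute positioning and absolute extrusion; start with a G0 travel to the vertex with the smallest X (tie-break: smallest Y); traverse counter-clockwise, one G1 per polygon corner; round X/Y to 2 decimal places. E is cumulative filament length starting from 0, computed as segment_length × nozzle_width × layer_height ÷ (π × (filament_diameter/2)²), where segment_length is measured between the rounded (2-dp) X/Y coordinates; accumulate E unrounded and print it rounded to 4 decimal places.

G0 X-9.00 Y0.00 Z2.24
G1 X-6.36 Y-6.36 E0.3665
G1 X0.00 Y-9.00 E0.7329
G1 X6.36 Y-6.36 E1.0994
G1 X9.00 Y0.00 E1.4658
G1 X6.36 Y6.36 E1.8323
G1 X0.00 Y9.00 E2.1987
G1 X-6.36 Y6.36 E2.5652
G1 X-9.00 Y0.00 E2.9316

At z = 2.24 mm: the r=9 cylinder gives a regular 8-gon of circumradius 9 (constant along its height); the cylinder at (-4, 4) is not intersected at this z (z outside [6.5, 12]); Merging all regions: only the r=9 cylinder is present, so the union is just that shape — 1 connected region. The outline is a single polygon with 8 vertices. Extrusion per mm of travel: 0.4 × 0.32 / (π × 0.875²) = 0.053216. Accumulating E over each segment gives final E = 2.9316.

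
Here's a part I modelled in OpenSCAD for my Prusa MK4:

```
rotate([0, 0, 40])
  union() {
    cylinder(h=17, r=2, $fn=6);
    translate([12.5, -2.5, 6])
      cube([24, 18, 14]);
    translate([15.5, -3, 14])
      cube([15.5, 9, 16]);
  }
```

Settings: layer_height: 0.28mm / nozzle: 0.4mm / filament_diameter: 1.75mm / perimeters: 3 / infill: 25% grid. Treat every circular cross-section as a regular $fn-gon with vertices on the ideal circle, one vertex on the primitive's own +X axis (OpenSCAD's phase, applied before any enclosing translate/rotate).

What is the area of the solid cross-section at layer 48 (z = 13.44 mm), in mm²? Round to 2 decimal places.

442.39 mm²

At z = 13.44 mm: the cylinder: section is a regular 6-gon, circumradius r=2 (area = (6/2)·2.000²·sin(360°/6) = 10.39 mm²); the 24×18 cube at (12.5, -2.5) contributes its full rectangle (area 432.00 mm²); the cube at (15.5, -3) is not intersected at this z (z outside [14, 30]); Merging all regions: the 2 present regions are separate (no shared area or edge), so areas and boundary lengths simply add and each stays a separate island — area = 442.39 mm²; (rotated 40° about Z; rotation is an isometry so areas/perimeters/island counts are preserved). Overall, the cross-section has 2 separate islands. Net area = 442.39 mm².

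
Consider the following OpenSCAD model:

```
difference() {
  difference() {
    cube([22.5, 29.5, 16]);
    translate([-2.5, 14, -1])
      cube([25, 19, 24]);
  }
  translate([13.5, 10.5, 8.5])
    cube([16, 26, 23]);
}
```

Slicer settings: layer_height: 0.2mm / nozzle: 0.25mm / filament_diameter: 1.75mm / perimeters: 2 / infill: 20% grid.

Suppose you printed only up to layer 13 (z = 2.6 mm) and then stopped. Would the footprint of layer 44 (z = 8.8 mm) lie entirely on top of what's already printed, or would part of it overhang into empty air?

Compare the two slices. At z = 2.6: the cube (footprint 22.5×29.5) is included at this height (area 663.75 mm²); the cube at (-2.5, 14) (footprint 25×19) is included at this height (area 475.00 mm²); Taking the first minus the rest: starting from the 22.5×29.5 cube (663.75 mm²), the 25×19 cube at (-2.5, 14) partially overlaps it — only the 348.75 mm² overlap (of its 475.00 mm²) is removed, clipping the outline — area = 315.00 mm²; the cube at (13.5, 10.5) is absent (z outside [8.5, 31.5]); Subtracting the remaining from the first: none of the subtracted shapes is present at this height, so that combined region is unchanged — area = 315.00 mm². At z = 8.8: the cube is present — its section is the full 22.5×29.5 rectangle (area 663.75 mm²); the cube at (-2.5, 14) (footprint 25×19) is included at this height (area 475.00 mm²); Subtracting the remaining from the first: starting from the 22.5×29.5 cube (663.75 mm²), the 25×19 cube at (-2.5, 14) partially overlaps it — only the 348.75 mm² overlap (of its 475.00 mm²) is removed, clipping the outline — area = 315.00 mm²; the cube at (13.5, 10.5) (footprint 16×26) is included at this height (area 416.00 mm²); Taking the first minus the rest: starting from that combined region (315.00 mm²), the 16×26 cube at (13.5, 10.5) partially overlaps it — only the 31.50 mm² overlap (of its 416.00 mm²) is removed, clipping the outline — area = 283.50 mm². Checking containment: the cross-section at z = 8.8 is a subset of the cross-section at z = 2.6.

entirely on top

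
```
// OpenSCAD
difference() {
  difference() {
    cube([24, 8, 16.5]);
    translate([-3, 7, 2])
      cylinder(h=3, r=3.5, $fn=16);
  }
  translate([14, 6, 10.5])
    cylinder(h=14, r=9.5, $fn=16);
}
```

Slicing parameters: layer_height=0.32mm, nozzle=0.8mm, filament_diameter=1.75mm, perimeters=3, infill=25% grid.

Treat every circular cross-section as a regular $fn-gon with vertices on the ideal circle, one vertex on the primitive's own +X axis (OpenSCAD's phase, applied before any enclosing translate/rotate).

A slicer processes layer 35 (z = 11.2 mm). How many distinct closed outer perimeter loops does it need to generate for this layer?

2

At z = 11.2 mm: the cube (footprint 24×8) is included at this height; the cylinder at (-3, 7) is not intersected at this z (z outside [2, 5]); Subtracting the remaining from the first: none of the subtracted shapes is present at this height, so the 24×8 cube is unchanged — 1 connected region; the r=9.5 cylinder at (14, 6) gives a regular 16-gon of circumradius 9.5 (constant along its height); After the difference (first − rest): starting from the result so far, the r=9.5 cylinder at (14, 6) partially overlaps it — only the 141.42 mm² overlap (of its 276.30 mm²) is removed, clipping the outline — 2 connected regions. The result has 2 disconnected regions.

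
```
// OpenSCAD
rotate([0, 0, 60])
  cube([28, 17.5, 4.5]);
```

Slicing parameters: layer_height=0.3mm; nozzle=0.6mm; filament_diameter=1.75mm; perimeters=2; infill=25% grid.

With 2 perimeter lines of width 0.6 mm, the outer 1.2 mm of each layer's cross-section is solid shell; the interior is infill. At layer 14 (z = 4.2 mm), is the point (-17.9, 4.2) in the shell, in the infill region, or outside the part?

At z = 4.2 mm: the cube (footprint 28×17.5) is included at this height; (rotated 60° about Z; rotation is an isometry so areas/perimeters/island counts are preserved). Overall, the cross-section is a single solid region. Undo the 60° rotation: the query point maps to (-5.313, 17.602) in the un-rotated model frame. The nearest boundary edge runs (28.00, 17.50)→(0.00, 17.50); distance from the point to it = 5.31 mm. The point is not inside any of the regions above, so it lies outside the cross-section (5.31 mm from the nearest boundary).

outside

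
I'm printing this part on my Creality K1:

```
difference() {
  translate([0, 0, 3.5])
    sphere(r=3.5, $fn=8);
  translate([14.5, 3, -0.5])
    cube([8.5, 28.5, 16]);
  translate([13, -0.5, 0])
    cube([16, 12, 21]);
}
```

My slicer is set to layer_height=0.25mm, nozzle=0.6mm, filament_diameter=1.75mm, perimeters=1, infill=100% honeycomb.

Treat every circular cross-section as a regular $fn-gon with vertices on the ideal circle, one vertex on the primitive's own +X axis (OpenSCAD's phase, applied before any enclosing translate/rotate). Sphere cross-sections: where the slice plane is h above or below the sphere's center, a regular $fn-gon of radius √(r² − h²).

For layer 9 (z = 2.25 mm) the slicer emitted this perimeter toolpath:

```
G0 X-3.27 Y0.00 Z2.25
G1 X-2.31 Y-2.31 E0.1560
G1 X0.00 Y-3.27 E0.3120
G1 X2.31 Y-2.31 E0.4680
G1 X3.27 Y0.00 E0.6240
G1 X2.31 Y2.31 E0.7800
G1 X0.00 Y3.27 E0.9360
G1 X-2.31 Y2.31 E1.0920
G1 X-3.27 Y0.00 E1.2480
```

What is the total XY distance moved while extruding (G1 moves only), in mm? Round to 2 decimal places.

Sum the Euclidean lengths of each G1 segment: total = 20.01 mm.

20.01 mm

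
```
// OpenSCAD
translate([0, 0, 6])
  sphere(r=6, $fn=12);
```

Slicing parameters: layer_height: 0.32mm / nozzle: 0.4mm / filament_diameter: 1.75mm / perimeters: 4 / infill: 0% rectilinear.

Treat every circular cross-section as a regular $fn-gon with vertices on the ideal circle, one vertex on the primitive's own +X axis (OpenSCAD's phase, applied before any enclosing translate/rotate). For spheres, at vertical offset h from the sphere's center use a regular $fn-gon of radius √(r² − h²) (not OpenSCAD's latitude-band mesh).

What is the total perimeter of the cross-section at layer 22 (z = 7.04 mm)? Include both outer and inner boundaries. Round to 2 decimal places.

36.71 mm

At z = 7.04 mm: the r=6 sphere slices to a regular 12-gon of circumradius 5.909 (√(r²−h²) with h=1.04 from center) (perimeter = 2·12·5.909·sin(180°/12) = 36.71 mm). Overall, the cross-section is a single solid region. Total boundary length (outer) = 36.71 mm.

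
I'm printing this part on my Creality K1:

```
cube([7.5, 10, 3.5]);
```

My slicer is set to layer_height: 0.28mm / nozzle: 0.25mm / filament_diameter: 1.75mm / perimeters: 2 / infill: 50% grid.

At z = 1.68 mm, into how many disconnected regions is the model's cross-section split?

At z = 1.68 mm: the cube is present — its section is the full 7.5×10 rectangle. The result has 1 disconnected region.

1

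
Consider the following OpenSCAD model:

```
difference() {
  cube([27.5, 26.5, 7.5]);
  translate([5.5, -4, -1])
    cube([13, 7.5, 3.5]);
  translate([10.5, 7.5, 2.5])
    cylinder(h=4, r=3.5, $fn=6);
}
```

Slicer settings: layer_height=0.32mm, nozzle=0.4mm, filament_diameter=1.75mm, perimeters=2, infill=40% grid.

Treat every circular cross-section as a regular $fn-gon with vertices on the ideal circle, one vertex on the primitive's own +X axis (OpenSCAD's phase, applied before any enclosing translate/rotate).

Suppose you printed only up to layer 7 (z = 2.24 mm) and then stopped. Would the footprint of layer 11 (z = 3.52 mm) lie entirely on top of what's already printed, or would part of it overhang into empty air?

part overhangs

Compare the two slices. At z = 2.24: the cube is present — its section is the full 27.5×26.5 rectangle (area 728.75 mm²); the cube at (5.5, -4) is present — its section is the full 13×7.5 rectangle (area 97.50 mm²); the cylinder at (10.5, 7.5) does not reach this height (z outside [2.5, 6.5]); Subtracting the remaining from the first: starting from the 27.5×26.5 cube (728.75 mm²), the 13×7.5 cube at (5.5, -4) partially overlaps it — only the 45.50 mm² overlap (of its 97.50 mm²) is removed, clipping the outline — area = 683.25 mm². At z = 3.52: the 27.5×26.5 cube contributes its full rectangle (area 728.75 mm²); the cube at (5.5, -4) is not intersected at this z (z outside [-1, 2.5]); the cylinder at (10.5, 7.5): section is a regular 6-gon, circumradius r=3.5 (area = (6/2)·3.500²·sin(360°/6) = 31.83 mm²); Taking the first minus the rest: starting from the 27.5×26.5 cube (728.75 mm²), the r=3.5 cylinder at (10.5, 7.5) lies wholly inside it (removes its full 31.83 mm² and its 21.00 mm outline becomes a hole wall) — area = 696.92 mm². Checking containment: at z = 3.52 the cross-section extends beyond the z = 2.24 cross-section by about 45.50 mm².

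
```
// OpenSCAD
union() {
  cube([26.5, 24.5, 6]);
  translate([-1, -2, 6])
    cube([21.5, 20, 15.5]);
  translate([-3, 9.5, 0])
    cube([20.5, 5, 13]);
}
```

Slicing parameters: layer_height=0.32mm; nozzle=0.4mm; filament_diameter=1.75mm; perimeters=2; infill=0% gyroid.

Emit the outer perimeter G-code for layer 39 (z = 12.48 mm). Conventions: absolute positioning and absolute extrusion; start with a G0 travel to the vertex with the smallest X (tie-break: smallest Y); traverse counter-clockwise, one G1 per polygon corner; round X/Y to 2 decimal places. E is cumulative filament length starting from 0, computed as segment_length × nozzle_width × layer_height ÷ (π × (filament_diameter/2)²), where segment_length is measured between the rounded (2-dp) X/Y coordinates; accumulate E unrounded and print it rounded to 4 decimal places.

G0 X-3.00 Y9.50 Z12.48
G1 X-1.00 Y9.50 E0.1064
G1 X-1.00 Y-2.00 E0.7184
G1 X20.50 Y-2.00 E1.8626
G1 X20.50 Y18.00 E2.9269
G1 X-1.00 Y18.00 E4.0710
G1 X-1.00 Y14.50 E4.2573
G1 X-3.00 Y14.50 E4.3637
G1 X-3.00 Y9.50 E4.6298

At z = 12.48 mm: the cube is not intersected at this z (z outside [0, 6]); the cube at (-1, -2) (footprint 21.5×20) is included at this height; the cube at (-3, 9.5) (footprint 20.5×5) is included at this height; Taking the union: the regions partially overlap (shared area 92.50 mm²), so overlapping operands fuse into one piece — 1 connected region. The outline is a single polygon with 8 vertices. Extrusion per mm of travel: 0.4 × 0.32 / (π × 0.875²) = 0.053216. Accumulating E over each segment gives final E = 4.6298.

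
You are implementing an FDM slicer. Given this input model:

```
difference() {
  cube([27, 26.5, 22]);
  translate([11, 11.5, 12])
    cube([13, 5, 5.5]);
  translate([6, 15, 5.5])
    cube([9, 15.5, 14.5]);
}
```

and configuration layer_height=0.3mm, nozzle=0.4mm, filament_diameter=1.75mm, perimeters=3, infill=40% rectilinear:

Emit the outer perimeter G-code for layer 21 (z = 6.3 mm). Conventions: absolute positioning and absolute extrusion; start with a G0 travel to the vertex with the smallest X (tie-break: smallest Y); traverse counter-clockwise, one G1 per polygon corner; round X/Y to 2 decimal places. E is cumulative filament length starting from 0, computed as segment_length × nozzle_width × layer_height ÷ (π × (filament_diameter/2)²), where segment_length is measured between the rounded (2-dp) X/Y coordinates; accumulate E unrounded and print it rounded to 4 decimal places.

At z = 6.3 mm: the cube (footprint 27×26.5) is included at this height; the cube at (11, 11.5) is absent (z outside [12, 17.5]); the cube at (6, 15) (footprint 9×15.5) is included at this height; Subtracting the remaining from the first: starting from the 27×26.5 cube, the 9×15.5 cube at (6, 15) partially overlaps it — only the 103.50 mm² overlap (of its 139.50 mm²) is removed, clipping the outline — 1 connected region. The outline is a single polygon with 8 vertices. Extrusion per mm of travel: 0.4 × 0.3 / (π × 0.875²) = 0.049890. Accumulating E over each segment gives final E = 6.4857.

G0 X0.00 Y0.00 Z6.30
G1 X27.00 Y0.00 E1.3470
G1 X27.00 Y26.50 E2.6691
G1 X15.00 Y26.50 E3.2678
G1 X15.00 Y15.00 E3.8415
G1 X6.00 Y15.00 E4.2906
G1 X6.00 Y26.50 E4.8643
G1 X0.00 Y26.50 E5.1636
G1 X0.00 Y0.00 E6.4857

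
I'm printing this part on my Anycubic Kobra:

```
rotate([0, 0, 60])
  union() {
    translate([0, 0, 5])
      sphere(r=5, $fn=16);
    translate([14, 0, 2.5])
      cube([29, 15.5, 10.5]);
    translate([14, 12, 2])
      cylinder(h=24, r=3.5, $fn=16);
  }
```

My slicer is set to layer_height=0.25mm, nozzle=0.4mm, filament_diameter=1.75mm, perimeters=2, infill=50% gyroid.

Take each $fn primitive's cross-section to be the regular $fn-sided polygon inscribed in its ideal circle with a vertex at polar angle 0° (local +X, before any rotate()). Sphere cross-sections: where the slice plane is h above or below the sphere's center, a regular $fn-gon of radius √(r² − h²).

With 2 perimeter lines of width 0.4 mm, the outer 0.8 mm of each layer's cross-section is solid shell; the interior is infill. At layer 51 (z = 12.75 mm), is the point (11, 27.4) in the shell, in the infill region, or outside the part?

At z = 12.75 mm: the sphere is not intersected at this z (|z−center|=7.750 > r=5); the cube at (14, 0) (footprint 29×15.5) is included at this height; the r=3.5 cylinder at (14, 12) contributes a regular 16-gon of circumradius 3.5; Taking the union: the regions partially overlap (shared area 18.75 mm²), so overlapping operands fuse into one piece — 1 connected region; (rotated 60° about Z; rotation is an isometry so areas/perimeters/island counts are preserved). Overall, the cross-section is a single solid region. Undo the 60° rotation: the query point maps to (29.229, 4.174) in the un-rotated model frame. The nearest boundary edge runs (43.00, 0.00)→(14.00, 0.00); distance from the point to it = 4.17 mm. The point is inside the cross-section and 4.17 mm from the nearest boundary — more than the 0.8 mm shell width (2 × 0.4), so it's in the infill interior.

infill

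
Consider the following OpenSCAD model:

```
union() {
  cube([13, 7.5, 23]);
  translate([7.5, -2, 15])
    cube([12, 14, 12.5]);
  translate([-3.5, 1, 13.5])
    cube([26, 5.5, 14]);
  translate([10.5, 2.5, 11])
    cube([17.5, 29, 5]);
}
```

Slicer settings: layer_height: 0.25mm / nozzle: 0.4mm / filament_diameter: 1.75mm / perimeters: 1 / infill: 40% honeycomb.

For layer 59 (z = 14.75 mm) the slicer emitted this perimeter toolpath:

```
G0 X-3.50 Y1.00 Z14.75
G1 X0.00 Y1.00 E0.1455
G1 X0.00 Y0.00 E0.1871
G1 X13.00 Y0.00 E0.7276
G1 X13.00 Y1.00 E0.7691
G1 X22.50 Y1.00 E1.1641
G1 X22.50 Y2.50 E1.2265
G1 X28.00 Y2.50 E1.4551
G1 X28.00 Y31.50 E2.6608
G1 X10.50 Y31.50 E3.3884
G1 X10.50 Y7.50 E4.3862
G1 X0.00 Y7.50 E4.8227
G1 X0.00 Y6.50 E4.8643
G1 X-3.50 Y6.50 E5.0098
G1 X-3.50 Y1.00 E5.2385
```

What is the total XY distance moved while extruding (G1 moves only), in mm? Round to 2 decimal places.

126.00 mm

Sum the Euclidean lengths of each G1 segment: total = 126.00 mm.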